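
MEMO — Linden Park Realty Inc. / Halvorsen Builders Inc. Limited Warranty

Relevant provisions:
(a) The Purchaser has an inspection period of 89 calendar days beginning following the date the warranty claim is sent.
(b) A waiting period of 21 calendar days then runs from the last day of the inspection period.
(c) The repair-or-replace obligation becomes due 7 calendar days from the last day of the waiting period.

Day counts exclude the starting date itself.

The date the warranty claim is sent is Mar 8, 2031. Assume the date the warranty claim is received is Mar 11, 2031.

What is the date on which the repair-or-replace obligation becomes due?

Adding 89 calendar days to Mar 8, 2031 gives Jun 5, 2031, which is the last day of the inspection period.
Adding 21 calendar days to Jun 5, 2031 gives Jun 26, 2031, which is the last day of the waiting period.
The date on which the repair-or-replace obligation becomes due: Jun 26, 2031 + 7 days = Jul 3, 2031.

Jul 3, 2031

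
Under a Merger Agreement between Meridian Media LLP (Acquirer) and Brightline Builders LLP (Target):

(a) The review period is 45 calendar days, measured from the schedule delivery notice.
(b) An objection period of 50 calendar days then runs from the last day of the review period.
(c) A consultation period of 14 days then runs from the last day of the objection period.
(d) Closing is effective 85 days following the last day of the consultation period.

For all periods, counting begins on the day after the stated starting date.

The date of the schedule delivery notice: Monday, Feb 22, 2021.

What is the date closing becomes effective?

The last day of the review period: Feb 22, 2021 + 45 days = Apr 8, 2021.
Adding 50 calendar days to Apr 8, 2021 gives May 28, 2021, which is the last day of the objection period.
The last day of the consultation period: 14 calendar days after May 28, 2021 is Jun 11, 2021.
Adding 85 calendar days to Jun 11, 2021 gives Sep 4, 2021, which is the date closing becomes effective.

Sep 4, 2021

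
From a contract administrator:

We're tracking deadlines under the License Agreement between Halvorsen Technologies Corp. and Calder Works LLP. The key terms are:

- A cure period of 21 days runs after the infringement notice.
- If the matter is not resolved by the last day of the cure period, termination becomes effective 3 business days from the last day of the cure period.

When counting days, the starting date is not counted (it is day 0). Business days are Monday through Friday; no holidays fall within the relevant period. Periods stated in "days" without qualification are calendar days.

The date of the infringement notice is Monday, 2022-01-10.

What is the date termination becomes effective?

Adding 21 calendar days to 2022-01-10 gives 2022-01-31, which is the last day of the cure period.
The date termination becomes effective: 3 business days after Monday, 2022-01-31, skipping weekends — Feb 1, Feb 2, Feb 3 — lands on Thursday, 2022-02-03.

2022-02-03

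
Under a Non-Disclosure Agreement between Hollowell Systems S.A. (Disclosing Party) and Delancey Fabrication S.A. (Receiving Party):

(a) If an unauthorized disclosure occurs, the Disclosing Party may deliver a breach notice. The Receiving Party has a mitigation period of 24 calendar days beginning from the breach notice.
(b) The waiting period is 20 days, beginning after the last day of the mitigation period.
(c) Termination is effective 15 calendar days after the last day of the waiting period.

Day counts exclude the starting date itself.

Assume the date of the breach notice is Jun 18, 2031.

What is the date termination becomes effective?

Aug 16, 2031

Adding 24 calendar days to Jun 18, 2031 gives Jul 12, 2031, which is the last day of the mitigation period.
The last day of the waiting period: 20 calendar days after Jul 12, 2031 is Aug 1, 2031.
The date termination becomes effective: 15 calendar days after Aug 1, 2031 is Aug 16, 2031.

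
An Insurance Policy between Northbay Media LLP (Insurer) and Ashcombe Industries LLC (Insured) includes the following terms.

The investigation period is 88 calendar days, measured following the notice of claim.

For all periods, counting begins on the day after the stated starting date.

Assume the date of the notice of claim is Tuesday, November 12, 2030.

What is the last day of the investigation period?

The last day of the investigation period: 88 calendar days after November 12, 2030 is February 8, 2031.

February 8, 2031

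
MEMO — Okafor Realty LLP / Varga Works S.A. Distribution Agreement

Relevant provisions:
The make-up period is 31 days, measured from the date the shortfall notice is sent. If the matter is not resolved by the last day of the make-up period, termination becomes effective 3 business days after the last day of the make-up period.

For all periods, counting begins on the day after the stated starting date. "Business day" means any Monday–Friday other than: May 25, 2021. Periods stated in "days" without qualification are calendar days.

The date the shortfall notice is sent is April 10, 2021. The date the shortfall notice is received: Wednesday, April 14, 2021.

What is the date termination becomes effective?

The last day of the make-up period: April 10, 2021 + 31 days = May 11, 2021.
The date termination becomes effective: counting 3 business days from Tuesday, May 11, 2021 (May 12, May 13, May 14, skipping weekends) reaches Friday, May 14, 2021.

May 14, 2021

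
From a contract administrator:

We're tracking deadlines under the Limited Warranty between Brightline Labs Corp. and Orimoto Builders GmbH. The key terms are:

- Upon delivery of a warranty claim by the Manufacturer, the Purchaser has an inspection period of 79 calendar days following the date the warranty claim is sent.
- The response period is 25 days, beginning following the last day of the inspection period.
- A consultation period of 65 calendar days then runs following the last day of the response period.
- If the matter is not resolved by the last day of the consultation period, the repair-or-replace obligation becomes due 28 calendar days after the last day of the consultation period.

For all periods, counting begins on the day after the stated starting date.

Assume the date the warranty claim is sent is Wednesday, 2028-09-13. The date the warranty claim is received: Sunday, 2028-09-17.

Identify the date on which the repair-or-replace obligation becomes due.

2029-03-29

The last day of the inspection period: 2028-09-13 + 79 days = 2028-12-01.
Adding 25 calendar days to 2028-12-01 gives 2028-12-26, which is the last day of the response period.
Adding 65 calendar days to 2028-12-26 gives 2029-03-01, which is the last day of the consultation period.
The date on which the repair-or-replace obligation becomes due: 2029-03-01 + 28 days = 2029-03-29.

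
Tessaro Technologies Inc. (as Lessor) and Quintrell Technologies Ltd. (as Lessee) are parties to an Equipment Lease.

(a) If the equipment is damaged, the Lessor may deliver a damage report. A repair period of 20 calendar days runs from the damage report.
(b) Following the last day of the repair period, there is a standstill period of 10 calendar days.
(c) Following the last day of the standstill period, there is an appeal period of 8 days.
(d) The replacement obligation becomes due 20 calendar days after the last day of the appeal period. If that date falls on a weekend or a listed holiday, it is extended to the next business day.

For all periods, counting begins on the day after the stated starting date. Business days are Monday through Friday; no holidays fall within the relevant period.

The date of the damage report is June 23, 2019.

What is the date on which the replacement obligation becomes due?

Adding 20 calendar days to June 23, 2019 gives July 13, 2019, which is the last day of the repair period.
The last day of the standstill period: July 13, 2019 + 10 days = July 23, 2019.
The last day of the appeal period: July 23, 2019 + 8 days = July 31, 2019.
The date on which the replacement obligation becomes due: July 31, 2019 + 20 days = August 20, 2019. August 20, 2019 is a Tuesday, so no roll-forward applies.

August 20, 2019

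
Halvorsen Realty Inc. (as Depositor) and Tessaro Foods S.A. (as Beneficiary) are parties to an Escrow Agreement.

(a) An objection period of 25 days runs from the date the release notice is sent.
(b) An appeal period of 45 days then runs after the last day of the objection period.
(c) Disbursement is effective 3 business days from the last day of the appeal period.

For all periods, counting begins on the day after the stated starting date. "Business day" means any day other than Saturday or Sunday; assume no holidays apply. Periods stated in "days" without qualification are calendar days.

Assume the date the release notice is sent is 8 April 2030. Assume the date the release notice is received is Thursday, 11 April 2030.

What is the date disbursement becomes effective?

The last day of the objection period: 25 calendar days after 8 April 2030 is 3 May 2030.
The last day of the appeal period: 3 May 2030 + 45 days = 17 June 2030.
The date disbursement becomes effective: 3 business days after Monday, 17 June 2030, skipping weekends — Jun 18, Jun 19, Jun 20 — lands on Thursday, 20 June 2030.

20 June 2030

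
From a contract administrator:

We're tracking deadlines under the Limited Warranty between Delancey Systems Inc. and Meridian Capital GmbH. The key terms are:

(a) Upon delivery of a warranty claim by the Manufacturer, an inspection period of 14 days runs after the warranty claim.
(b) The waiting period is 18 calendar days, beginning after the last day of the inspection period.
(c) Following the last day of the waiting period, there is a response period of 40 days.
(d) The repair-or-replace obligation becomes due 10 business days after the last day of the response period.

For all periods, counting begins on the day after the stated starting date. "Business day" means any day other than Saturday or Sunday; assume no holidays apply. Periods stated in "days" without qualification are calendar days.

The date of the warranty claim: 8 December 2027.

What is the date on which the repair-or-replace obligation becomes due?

The last day of the inspection period: 14 calendar days after 8 December 2027 is 22 December 2027.
The last day of the waiting period: 22 December 2027 + 18 days = 9 January 2028.
The last day of the response period: 40 calendar days after 9 January 2028 is 18 February 2028.
The date on which the repair-or-replace obligation becomes due: counting 10 business days from Friday, 18 February 2028 (Feb 21, Feb 22, Feb 23, Feb 24, Feb 25, Feb 28, Feb 29, Mar 1, Mar 2, Mar 3, skipping weekends) reaches Friday, 3 March 2028.

3 March 2028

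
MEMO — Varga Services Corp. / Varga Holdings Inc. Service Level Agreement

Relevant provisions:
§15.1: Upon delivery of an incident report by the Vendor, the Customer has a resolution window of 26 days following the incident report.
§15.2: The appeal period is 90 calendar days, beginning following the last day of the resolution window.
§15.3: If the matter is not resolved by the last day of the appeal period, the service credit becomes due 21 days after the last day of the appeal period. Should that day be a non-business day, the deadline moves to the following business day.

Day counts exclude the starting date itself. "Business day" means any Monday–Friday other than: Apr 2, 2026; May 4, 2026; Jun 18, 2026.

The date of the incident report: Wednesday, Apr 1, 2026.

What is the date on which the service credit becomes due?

Aug 17, 2026

Adding 26 calendar days to Apr 1, 2026 gives Apr 27, 2026, which is the last day of the resolution window.
Adding 90 calendar days to Apr 27, 2026 gives Jul 26, 2026, which is the last day of the appeal period.
The date on which the service credit becomes due: 21 calendar days after Jul 26, 2026 is Aug 16, 2026. That falls on a Sunday, so it rolls to the next business day, Monday, Aug 17, 2026.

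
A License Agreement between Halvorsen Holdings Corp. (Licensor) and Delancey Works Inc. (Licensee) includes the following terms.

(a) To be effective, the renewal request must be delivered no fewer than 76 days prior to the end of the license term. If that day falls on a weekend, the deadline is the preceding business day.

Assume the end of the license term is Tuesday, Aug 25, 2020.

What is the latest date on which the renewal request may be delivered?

Jun 10, 2020

Aug 25, 2020 minus 76 days is Jun 10, 2020. That is a Wednesday, so no adjustment is needed.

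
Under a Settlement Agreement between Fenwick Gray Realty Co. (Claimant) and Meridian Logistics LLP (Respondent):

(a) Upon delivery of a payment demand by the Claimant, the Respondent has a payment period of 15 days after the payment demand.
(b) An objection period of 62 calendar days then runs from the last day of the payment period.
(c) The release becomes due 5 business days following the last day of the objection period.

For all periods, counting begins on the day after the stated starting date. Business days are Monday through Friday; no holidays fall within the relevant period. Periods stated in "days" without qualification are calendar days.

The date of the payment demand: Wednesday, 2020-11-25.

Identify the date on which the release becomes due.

Adding 15 calendar days to 2020-11-25 gives 2020-12-10, which is the last day of the payment period.
The last day of the objection period: 62 calendar days after 2020-12-10 is 2021-02-10.
The date on which the release becomes due: counting 5 business days from Wednesday, 2021-02-10 (Feb 11, Feb 12, Feb 15, Feb 16, Feb 17, skipping weekends) reaches Wednesday, 2021-02-17.

2021-02-17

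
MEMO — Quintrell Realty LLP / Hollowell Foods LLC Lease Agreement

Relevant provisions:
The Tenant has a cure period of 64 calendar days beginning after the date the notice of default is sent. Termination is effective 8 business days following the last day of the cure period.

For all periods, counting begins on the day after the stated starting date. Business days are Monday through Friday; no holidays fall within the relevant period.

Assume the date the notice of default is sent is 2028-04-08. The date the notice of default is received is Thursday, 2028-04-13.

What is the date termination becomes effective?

The last day of the cure period: 2028-04-08 + 64 days = 2028-06-11.
The date termination becomes effective: counting 8 business days from Sunday, 2028-06-11 (Jun 12, Jun 13, Jun 14, Jun 15, Jun 16, Jun 19, Jun 20, Jun 21, skipping weekends) reaches Wednesday, 2028-06-21.

2028-06-21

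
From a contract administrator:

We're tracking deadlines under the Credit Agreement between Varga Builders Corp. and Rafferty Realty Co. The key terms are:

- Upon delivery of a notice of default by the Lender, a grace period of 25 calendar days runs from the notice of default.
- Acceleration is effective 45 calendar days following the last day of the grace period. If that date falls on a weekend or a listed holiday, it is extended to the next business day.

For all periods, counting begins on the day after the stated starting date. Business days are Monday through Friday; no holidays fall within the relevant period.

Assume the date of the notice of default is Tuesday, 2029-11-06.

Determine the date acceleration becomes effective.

2030-01-15

Adding 25 calendar days to 2029-11-06 gives 2029-12-01, which is the last day of the grace period.
Adding 45 calendar days to 2029-12-01 gives 2030-01-15, which is the date acceleration becomes effective. 2030-01-15 is a Tuesday, so no roll-forward applies.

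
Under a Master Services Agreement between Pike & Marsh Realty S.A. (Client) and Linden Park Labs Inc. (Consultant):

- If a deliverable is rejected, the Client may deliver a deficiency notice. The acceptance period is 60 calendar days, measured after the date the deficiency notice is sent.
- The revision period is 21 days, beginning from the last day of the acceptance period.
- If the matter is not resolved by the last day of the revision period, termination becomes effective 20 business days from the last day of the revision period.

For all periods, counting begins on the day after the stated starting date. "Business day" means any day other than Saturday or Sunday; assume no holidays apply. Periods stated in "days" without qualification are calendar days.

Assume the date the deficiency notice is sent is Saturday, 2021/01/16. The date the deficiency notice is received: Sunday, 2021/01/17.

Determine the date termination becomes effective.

The last day of the acceptance period: 2021/01/16 + 60 days = 2021/03/17.
Adding 21 calendar days to 2021/03/17 gives 2021/04/07, which is the last day of the revision period.
The date termination becomes effective: 20 business days after Wednesday, 2021/04/07, skipping weekends — Apr 8, Apr 9, Apr 12, Apr 13, …, May 3, May 4, May 5 — lands on Wednesday, 2021/05/05.

2021/05/05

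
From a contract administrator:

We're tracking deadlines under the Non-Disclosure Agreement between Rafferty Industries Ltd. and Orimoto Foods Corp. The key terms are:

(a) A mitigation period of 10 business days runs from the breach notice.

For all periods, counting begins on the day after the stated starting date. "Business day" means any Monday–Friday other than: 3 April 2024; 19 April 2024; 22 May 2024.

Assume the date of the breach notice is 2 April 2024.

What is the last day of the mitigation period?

17 April 2024

From Tuesday, 2 April 2024, 10 business days (Apr 4, Apr 5, Apr 8, Apr 9, Apr 10, Apr 11, Apr 12, Apr 15, Apr 16, Apr 17, skipping weekends and the listed holiday on Apr 3) brings us to Wednesday, 17 April 2024, which is the last day of the mitigation period.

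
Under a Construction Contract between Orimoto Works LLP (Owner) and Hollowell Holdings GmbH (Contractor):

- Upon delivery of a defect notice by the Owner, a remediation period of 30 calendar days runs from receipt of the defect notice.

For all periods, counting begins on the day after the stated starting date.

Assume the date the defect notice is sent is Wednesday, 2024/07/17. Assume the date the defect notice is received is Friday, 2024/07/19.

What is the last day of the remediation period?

2024/08/18

The last day of the remediation period: 30 calendar days after 2024/07/19 is 2024/08/18.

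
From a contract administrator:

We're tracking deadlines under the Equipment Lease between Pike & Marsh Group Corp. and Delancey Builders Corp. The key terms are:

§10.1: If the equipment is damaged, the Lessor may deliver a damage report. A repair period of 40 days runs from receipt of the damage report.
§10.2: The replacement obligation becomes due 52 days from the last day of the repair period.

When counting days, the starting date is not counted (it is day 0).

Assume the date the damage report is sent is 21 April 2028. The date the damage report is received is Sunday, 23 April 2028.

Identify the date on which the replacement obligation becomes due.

Adding 40 calendar days to 23 April 2028 gives 2 June 2028, which is the last day of the repair period.
Adding 52 calendar days to 2 June 2028 gives 24 July 2028, which is the date on which the replacement obligation becomes due.

24 July 2028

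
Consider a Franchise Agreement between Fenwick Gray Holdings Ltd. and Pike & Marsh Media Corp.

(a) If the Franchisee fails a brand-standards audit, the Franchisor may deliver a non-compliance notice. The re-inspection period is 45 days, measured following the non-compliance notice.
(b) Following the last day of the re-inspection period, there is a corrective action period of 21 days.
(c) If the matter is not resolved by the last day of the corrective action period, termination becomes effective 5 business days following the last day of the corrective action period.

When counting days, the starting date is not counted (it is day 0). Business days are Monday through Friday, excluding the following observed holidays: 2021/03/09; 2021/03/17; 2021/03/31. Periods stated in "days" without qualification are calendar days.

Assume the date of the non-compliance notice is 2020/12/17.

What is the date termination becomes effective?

2021/02/26

The last day of the re-inspection period: 2020/12/17 + 45 days = 2021/01/31.
Adding 21 calendar days to 2021/01/31 gives 2021/02/21, which is the last day of the corrective action period.
The date termination becomes effective: counting 5 business days from Sunday, 2021/02/21 (Feb 22, Feb 23, Feb 24, Feb 25, Feb 26, skipping weekends) reaches Friday, 2021/02/26.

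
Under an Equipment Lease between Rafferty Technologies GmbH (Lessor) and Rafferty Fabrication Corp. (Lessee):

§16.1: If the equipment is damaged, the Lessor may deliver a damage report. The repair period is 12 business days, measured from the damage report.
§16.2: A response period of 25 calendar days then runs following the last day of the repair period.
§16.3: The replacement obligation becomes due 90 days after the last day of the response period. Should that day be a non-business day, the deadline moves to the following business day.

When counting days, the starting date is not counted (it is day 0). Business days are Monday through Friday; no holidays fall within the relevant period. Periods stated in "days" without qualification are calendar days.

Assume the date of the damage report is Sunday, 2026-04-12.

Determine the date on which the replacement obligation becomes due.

The last day of the repair period: 12 business days after Sunday, 2026-04-12, skipping weekends — Apr 13, Apr 14, Apr 15, Apr 16, …, Apr 24, Apr 27, Apr 28 — lands on Tuesday, 2026-04-28.
Adding 25 calendar days to 2026-04-28 gives 2026-05-23, which is the last day of the response period.
The date on which the replacement obligation becomes due: 2026-05-23 + 90 days = 2026-08-21. 2026-08-21 is a Friday, so no roll-forward applies.

2026-08-21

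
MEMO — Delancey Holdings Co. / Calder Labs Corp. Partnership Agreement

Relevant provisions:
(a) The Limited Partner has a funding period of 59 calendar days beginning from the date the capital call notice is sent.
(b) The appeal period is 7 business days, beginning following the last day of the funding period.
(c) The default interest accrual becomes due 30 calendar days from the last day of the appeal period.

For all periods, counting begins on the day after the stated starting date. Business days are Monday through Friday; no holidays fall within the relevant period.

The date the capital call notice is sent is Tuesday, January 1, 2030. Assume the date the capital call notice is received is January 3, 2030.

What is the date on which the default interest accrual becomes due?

April 11, 2030

The last day of the funding period: 59 calendar days after January 1, 2030 is March 1, 2030.
The last day of the appeal period: counting 7 business days from Friday, March 1, 2030 (Mar 4, Mar 5, Mar 6, Mar 7, Mar 8, Mar 11, Mar 12, skipping weekends) reaches Tuesday, March 12, 2030.
The date on which the default interest accrual becomes due: March 12, 2030 + 30 days = April 11, 2030.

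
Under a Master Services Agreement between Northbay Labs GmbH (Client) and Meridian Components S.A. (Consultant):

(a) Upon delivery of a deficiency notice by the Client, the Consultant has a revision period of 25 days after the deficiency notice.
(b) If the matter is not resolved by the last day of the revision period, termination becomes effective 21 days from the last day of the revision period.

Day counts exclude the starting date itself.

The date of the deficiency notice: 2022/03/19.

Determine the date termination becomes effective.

The last day of the revision period: 25 calendar days after 2022/03/19 is 2022/04/13.
The date termination becomes effective: 21 calendar days after 2022/04/13 is 2022/05/04.

2022/05/04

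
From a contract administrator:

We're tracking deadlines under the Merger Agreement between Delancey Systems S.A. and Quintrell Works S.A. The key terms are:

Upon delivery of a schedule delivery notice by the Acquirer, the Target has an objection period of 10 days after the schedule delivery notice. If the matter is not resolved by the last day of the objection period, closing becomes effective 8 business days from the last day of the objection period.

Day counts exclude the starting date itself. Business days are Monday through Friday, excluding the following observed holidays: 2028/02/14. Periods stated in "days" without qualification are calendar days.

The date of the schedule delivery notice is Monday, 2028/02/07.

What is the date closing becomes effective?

The last day of the objection period: 2028/02/07 + 10 days = 2028/02/17.
The date closing becomes effective: 8 business days after Thursday, 2028/02/17, skipping weekends — Feb 18, Feb 21, Feb 22, Feb 23, Feb 24, Feb 25, Feb 28, Feb 29 — lands on Tuesday, 2028/02/29.

2028/02/29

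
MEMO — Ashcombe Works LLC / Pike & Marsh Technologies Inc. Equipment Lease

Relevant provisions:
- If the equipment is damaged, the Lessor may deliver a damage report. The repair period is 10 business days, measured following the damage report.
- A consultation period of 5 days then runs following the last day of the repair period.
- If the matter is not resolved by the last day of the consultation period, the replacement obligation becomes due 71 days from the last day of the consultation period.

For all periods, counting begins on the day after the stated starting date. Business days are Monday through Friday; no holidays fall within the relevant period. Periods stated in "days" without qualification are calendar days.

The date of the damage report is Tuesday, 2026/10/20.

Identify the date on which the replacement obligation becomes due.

2027/01/18

The last day of the repair period: 10 business days after Tuesday, 2026/10/20, skipping weekends — Oct 21, Oct 22, Oct 23, Oct 26, Oct 27, Oct 28, Oct 29, Oct 30, Nov 2, Nov 3 — lands on Tuesday, 2026/11/03.
Adding 5 calendar days to 2026/11/03 gives 2026/11/08, which is the last day of the consultation period.
The date on which the replacement obligation becomes due: 71 calendar days after 2026/11/08 is 2027/01/18.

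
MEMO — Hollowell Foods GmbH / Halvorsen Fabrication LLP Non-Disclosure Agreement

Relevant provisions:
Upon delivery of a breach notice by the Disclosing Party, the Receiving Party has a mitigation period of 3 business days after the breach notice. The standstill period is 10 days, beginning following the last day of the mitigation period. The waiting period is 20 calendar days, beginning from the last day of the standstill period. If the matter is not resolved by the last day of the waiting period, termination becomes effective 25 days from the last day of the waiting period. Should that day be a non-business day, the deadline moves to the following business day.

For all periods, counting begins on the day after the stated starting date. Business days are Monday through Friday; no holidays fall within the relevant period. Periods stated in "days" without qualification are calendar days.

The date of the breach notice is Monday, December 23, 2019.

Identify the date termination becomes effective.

The last day of the mitigation period: counting 3 business days from Monday, December 23, 2019 (Dec 24, Dec 25, Dec 26, skipping weekends) reaches Thursday, December 26, 2019.
The last day of the standstill period: December 26, 2019 + 10 days = January 5, 2020.
Adding 20 calendar days to January 5, 2020 gives January 25, 2020, which is the last day of the waiting period.
The date termination becomes effective: 25 calendar days after January 25, 2020 is February 19, 2020. February 19, 2020 is a Wednesday, so no roll-forward applies.

February 19, 2020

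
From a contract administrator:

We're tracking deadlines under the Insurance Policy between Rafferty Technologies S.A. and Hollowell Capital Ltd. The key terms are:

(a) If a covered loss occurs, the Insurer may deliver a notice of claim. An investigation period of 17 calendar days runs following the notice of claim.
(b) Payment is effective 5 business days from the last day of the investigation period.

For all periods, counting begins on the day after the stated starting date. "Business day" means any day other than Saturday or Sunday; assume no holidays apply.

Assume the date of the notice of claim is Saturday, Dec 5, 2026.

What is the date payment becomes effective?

The last day of the investigation period: 17 calendar days after Dec 5, 2026 is Dec 22, 2026.
The date payment becomes effective: 5 business days after Tuesday, Dec 22, 2026, skipping weekends — Dec 23, Dec 24, Dec 25, Dec 28, Dec 29 — lands on Tuesday, Dec 29, 2026.

Dec 29, 2026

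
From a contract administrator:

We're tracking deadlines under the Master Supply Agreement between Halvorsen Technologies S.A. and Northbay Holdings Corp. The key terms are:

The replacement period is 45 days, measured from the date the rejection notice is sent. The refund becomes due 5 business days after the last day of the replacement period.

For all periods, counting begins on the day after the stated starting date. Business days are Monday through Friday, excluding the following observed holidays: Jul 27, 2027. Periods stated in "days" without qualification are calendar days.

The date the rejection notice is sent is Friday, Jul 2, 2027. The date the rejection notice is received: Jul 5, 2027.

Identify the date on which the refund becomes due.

Aug 23, 2027

The last day of the replacement period: 45 calendar days after Jul 2, 2027 is Aug 16, 2027.
The date on which the refund becomes due: counting 5 business days from Monday, Aug 16, 2027 (Aug 17, Aug 18, Aug 19, Aug 20, Aug 23, skipping weekends) reaches Monday, Aug 23, 2027.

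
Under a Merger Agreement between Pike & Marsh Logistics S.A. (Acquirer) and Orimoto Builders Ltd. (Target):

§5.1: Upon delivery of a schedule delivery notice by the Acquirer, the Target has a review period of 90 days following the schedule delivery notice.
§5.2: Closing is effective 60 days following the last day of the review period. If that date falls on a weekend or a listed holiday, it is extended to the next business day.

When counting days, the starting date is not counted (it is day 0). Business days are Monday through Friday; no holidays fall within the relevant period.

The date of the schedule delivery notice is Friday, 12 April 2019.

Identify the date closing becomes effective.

9 September 2019

Adding 90 calendar days to 12 April 2019 gives 11 July 2019, which is the last day of the review period.
The date closing becomes effective: 60 calendar days after 11 July 2019 is 9 September 2019. 9 September 2019 is a Monday, so no roll-forward applies.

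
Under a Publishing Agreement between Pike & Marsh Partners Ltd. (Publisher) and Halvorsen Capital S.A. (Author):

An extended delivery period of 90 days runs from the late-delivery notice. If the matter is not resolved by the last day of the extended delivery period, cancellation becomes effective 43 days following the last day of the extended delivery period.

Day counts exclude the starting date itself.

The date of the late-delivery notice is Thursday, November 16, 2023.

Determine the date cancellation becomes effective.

March 28, 2024

Adding 90 calendar days to November 16, 2023 gives February 14, 2024, which is the last day of the extended delivery period.
The date cancellation becomes effective: February 14, 2024 + 43 days = March 28, 2024.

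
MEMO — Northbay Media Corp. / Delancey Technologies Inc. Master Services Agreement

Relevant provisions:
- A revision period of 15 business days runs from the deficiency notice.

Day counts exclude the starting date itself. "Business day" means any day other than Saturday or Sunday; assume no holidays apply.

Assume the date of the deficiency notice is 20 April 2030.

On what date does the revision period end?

The last day of the revision period: 15 business days after Saturday, 20 April 2030, skipping weekends — Apr 22, Apr 23, Apr 24, Apr 25, …, May 8, May 9, May 10 — lands on Friday, 10 May 2030.

10 May 2030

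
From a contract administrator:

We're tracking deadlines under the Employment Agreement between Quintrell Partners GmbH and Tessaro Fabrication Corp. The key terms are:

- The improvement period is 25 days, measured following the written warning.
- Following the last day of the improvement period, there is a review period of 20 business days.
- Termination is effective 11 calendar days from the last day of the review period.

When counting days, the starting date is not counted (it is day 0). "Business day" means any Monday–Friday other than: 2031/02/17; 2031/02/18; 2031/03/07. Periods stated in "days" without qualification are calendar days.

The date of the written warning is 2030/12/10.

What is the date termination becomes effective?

Adding 25 calendar days to 2030/12/10 gives 2031/01/04, which is the last day of the improvement period.
From Saturday, 2031/01/04, 20 business days (Jan 6, Jan 7, Jan 8, Jan 9, …, Jan 29, Jan 30, Jan 31, skipping weekends) brings us to Friday, 2031/01/31, which is the last day of the review period.
Adding 11 calendar days to 2031/01/31 gives 2031/02/11, which is the date termination becomes effective.

2031/02/11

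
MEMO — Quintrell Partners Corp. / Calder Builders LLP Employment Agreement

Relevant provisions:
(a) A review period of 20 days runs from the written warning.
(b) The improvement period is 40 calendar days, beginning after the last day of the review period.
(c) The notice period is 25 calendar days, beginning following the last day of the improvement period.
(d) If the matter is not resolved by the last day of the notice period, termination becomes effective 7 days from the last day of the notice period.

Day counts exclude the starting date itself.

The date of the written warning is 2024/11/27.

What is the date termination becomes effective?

The last day of the review period: 20 calendar days after 2024/11/27 is 2024/12/17.
Adding 40 calendar days to 2024/12/17 gives 2025/01/26, which is the last day of the improvement period.
The last day of the notice period: 2025/01/26 + 25 days = 2025/02/20.
Adding 7 calendar days to 2025/02/20 gives 2025/02/27, which is the date termination becomes effective.

2025/02/27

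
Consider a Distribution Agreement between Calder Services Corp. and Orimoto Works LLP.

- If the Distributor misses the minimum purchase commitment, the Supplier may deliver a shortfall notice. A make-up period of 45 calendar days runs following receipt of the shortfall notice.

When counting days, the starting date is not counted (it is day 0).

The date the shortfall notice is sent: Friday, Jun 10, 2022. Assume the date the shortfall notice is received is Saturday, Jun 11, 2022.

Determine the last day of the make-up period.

The last day of the make-up period: Jun 11, 2022 + 45 days = Jul 26, 2022.

Jul 26, 2022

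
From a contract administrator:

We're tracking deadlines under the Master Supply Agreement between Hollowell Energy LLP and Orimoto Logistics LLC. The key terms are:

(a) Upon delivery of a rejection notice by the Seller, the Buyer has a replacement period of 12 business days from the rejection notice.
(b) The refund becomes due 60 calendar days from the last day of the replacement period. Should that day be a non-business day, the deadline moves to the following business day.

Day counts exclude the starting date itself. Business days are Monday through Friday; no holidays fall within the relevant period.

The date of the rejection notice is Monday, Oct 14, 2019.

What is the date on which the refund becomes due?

Dec 30, 2019

The last day of the replacement period: counting 12 business days from Monday, Oct 14, 2019 (Oct 15, Oct 16, Oct 17, Oct 18, …, Oct 28, Oct 29, Oct 30, skipping weekends) reaches Wednesday, Oct 30, 2019.
The date on which the refund becomes due: 60 calendar days after Oct 30, 2019 is Dec 29, 2019. That falls on a Sunday, so it rolls to the next business day, Monday, Dec 30, 2019.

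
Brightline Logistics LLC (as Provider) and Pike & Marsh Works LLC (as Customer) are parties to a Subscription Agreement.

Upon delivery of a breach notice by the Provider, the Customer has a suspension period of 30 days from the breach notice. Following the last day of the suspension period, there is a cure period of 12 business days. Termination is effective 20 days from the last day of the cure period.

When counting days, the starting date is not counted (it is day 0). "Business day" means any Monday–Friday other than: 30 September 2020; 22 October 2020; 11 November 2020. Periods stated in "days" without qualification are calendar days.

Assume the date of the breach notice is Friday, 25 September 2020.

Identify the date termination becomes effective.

The last day of the suspension period: 25 September 2020 + 30 days = 25 October 2020.
The last day of the cure period: counting 12 business days from Sunday, 25 October 2020 (Oct 26, Oct 27, Oct 28, Oct 29, …, Nov 6, Nov 9, Nov 10, skipping weekends) reaches Tuesday, 10 November 2020.
The date termination becomes effective: 20 calendar days after 10 November 2020 is 30 November 2020.

30 November 2020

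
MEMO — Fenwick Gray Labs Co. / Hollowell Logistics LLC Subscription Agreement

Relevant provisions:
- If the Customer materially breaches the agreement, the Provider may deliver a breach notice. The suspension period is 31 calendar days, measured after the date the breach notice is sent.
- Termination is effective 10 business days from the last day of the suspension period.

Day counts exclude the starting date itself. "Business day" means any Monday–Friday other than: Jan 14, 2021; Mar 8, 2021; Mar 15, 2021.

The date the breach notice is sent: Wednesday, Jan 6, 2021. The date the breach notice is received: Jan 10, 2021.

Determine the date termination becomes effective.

The last day of the suspension period: Jan 6, 2021 + 31 days = Feb 6, 2021.
The date termination becomes effective: 10 business days after Saturday, Feb 6, 2021, skipping weekends — Feb 8, Feb 9, Feb 10, Feb 11, Feb 12, Feb 15, Feb 16, Feb 17, Feb 18, Feb 19 — lands on Friday, Feb 19, 2021.

Feb 19, 2021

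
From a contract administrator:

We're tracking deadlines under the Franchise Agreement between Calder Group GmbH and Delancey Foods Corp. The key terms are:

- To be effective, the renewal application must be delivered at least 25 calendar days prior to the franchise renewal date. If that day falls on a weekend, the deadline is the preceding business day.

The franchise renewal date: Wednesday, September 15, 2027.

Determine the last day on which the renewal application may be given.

September 15, 2027 minus 25 days is August 21, 2027. That is a Saturday, so the deadline moves back to Friday, August 20, 2027.

August 20, 2027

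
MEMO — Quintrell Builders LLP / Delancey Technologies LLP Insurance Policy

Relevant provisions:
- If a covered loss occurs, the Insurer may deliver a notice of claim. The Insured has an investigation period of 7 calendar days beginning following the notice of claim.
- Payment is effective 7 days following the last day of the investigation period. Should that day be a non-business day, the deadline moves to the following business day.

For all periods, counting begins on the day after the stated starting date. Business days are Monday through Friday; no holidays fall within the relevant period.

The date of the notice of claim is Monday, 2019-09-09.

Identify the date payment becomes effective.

The last day of the investigation period: 2019-09-09 + 7 days = 2019-09-16.
The date payment becomes effective: 2019-09-16 + 7 days = 2019-09-23. 2019-09-23 is a Monday, so no roll-forward applies.

2019-09-23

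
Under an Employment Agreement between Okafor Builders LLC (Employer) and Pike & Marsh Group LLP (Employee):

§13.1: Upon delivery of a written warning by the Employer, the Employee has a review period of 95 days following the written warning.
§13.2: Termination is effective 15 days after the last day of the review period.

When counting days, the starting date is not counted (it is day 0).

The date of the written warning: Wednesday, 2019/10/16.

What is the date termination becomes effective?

2020/02/03

The last day of the review period: 95 calendar days after 2019/10/16 is 2020/01/19.
The date termination becomes effective: 15 calendar days after 2020/01/19 is 2020/02/03.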